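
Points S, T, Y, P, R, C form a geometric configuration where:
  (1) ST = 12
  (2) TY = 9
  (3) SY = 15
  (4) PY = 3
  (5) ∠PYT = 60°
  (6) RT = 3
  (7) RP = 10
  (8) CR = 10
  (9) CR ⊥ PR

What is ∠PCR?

Step 1: By the law of cosines on triangle CRP: CP² = 10² + 10² − 2·10·10·cos(90°) = 200, so CP = 10·√2.
Step 2: By the inverse law of cosines on triangle PCR: cos(∠PCR) = ((10·√2)² + 10² − 10²) / (2·10·√2·10) = 200/282.84 = 0.7071, so ∠PCR = 45°.

Therefore, the measure of angle ∠PCR = 45°.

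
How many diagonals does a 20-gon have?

Total line segments between 20 vertices = C(20,2) = 190.
Subtract the 20 sides: 190 - 20 = 170 diagonals.

170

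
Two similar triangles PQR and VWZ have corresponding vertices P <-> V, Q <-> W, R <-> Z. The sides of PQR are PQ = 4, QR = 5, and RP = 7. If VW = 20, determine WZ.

Since the triangles are similar, the ratio of corresponding sides is constant.
Scale factor k = VW / PQ = 20 / 4 = 5
WZ = k * QR = 5 * 5 = 25

25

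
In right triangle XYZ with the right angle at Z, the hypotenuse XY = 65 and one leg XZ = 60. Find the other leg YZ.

By the Pythagorean theorem: YZ^2 = XY^2 - XZ^2
YZ^2 = 65^2 - 60^2 = 4225 - 3600 = 625
YZ = sqrt(625) = 25

25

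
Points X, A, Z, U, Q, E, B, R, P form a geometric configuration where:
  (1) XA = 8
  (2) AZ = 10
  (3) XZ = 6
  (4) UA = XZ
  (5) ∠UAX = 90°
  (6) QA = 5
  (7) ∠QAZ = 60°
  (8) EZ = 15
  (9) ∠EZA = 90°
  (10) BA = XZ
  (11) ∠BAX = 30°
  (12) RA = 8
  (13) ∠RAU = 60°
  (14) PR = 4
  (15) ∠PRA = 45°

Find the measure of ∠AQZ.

Step 1: By the law of cosines on triangle QAZ: QZ² = 5² + 10² − 2·5·10·cos(60°) = 75, so QZ = 5·√3.
Step 2: By the inverse law of cosines on triangle AQZ: cos(∠AQZ) = (5² + (5·√3)² − 10²) / (2·5·5·√3) = 0/86.6 = 0, so ∠AQZ = 90°.

Therefore, the measure of angle ∠AQZ = 90°.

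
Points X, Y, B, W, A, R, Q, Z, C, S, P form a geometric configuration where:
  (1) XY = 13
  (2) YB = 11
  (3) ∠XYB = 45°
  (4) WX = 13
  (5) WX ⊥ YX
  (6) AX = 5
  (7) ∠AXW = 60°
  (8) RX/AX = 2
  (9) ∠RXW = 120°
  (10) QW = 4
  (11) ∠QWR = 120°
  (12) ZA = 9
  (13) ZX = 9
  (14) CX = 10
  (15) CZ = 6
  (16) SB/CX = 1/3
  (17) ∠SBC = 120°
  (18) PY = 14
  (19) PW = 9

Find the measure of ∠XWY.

Step 1: By the law of cosines on triangle WXY: WY² = 13² + 13² − 2·13·13·cos(90°) = 338, so WY = 13·√2.
Step 2: By the inverse law of cosines on triangle XWY: cos(∠XWY) = (13² + (13·√2)² − 13²) / (2·13·13·√2) = 338/478 = 0.7071, so ∠XWY = 45°.

Therefore, the measure of angle ∠XWY = 45°.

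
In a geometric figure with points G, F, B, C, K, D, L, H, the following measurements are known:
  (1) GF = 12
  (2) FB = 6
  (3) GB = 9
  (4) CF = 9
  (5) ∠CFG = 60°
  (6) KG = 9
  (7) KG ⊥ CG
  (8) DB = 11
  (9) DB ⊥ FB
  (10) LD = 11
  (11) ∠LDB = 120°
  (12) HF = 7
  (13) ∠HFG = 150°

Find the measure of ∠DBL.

Step 1: By the law of cosines on triangle BDL: BL² = 11² + 11² − 2·11·11·cos(120°) = 363, so BL = 11·√3.
Step 2: By the inverse law of cosines on triangle DBL: cos(∠DBL) = (11² + (11·√3)² − 11²) / (2·11·11·√3) = 363/419.16 = 0.866, so ∠DBL = 30°.

Therefore, the measure of angle ∠DBL = 30°.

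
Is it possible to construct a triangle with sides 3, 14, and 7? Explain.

Check the triangle inequality: 3 + 7 = 10 ≤ 14.
Since the sum of two sides does not exceed the third, no triangle can be formed.

No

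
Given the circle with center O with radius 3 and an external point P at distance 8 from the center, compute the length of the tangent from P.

tangent = √(d² - r²) = √(8² - 3²) = √(64 - 9) = √55 = sqrt(55)

sqrt(55)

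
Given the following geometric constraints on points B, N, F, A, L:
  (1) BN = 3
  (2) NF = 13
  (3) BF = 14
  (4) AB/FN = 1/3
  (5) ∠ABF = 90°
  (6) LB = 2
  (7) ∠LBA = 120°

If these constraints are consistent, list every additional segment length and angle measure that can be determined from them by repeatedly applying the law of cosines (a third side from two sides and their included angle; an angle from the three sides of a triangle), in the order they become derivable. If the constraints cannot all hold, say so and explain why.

The constraints are consistent. Derivable facts, in order:
After 1 step:
- AL ≈ 5.61
- FA ≈ 14.66
- ∠BFN = 12.03°
- ∠BNF = 103.34°
- ∠FBN = 64.62°
After 2 steps:
- ∠AFB = 17.2°
- ∠ALB = 42.01°
- ∠BAF = 72.8°
- ∠BAL = 17.99°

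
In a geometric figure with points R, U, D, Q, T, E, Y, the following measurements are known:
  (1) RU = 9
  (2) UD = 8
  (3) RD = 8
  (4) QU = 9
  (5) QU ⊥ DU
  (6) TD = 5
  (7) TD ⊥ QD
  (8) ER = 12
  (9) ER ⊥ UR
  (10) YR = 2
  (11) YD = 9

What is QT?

Step 1: By the law of cosines on triangle DUQ: DQ² = 8² + 9² − 2·8·9·cos(90°) = 145, so DQ = √145.
Step 2: By the law of cosines on triangle QDT: QT² = √145² + 5² − 2·√145·5·cos(90°) = 170, so QT = √170.

Therefore, the length of QT = √170.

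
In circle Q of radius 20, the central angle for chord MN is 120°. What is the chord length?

Chord = 2(20) sin(60°) = 20*sqrt(3)

20*sqrt(3)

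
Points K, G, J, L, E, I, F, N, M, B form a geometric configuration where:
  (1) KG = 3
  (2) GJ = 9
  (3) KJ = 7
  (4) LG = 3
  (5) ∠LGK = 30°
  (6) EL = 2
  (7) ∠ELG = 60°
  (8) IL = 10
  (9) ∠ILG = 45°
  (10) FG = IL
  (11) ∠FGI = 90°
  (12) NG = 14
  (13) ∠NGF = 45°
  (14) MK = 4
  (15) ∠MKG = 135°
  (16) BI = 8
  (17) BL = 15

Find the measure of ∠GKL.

Step 1: By the law of cosines on triangle KGL: KL² = 3² + 3² − 2·3·3·cos(30°) = 2.41, so KL ≈ 1.55.
Step 2: By the inverse law of cosines on triangle GKL: cos(∠GKL) = (3² + 1.55² − 3²) / (2·3·1.55) = 2.41/9.32 = 0.2588, so ∠GKL = 75°.

Therefore, the measure of angle ∠GKL = 75°.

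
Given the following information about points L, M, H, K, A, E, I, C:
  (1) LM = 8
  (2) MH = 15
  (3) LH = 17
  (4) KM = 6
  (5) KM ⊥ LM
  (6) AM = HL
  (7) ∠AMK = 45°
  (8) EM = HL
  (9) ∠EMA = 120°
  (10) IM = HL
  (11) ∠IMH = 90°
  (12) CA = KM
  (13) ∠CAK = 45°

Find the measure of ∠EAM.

From the given relations: AM = HL = 17; EM = HL = 17.
Step 1: By the law of cosines on triangle AME: AE² = 17² + 17² − 2·17·17·cos(120°) = 867, so AE = 17·√3.
Step 2: By the inverse law of cosines on triangle EAM: cos(∠EAM) = ((17·√3)² + 17² − 17²) / (2·17·√3·17) = 867/1001.13 = 0.866, so ∠EAM = 30°.

Therefore, the measure of angle ∠EAM = 30°.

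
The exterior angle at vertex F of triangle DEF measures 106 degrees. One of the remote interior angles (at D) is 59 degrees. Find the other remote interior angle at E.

The exterior angle theorem states that an exterior angle equals the sum of the two non-adjacent interior angles.
So 106 = 59 + angle E, which gives angle E = 106 - 59 = 47 degrees.

47 degrees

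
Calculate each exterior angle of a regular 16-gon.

Each exterior angle of a regular n-gon is 360 / n.
For n = 16: 360 / 16 = 45/2 degrees.

45/2 degrees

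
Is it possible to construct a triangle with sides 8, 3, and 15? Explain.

Check the triangle inequality: 8 + 3 = 11 ≤ 15.
Since the sum of two sides does not exceed the third, no triangle can be formed.

No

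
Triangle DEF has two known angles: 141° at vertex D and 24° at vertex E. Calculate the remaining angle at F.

By the triangle angle sum property, the three interior angles of any triangle add up to 180°.
We know angle D = 141° and angle E = 24°, so their sum is 165°.
Therefore angle F = 180° - 165° = 15°.

15 degrees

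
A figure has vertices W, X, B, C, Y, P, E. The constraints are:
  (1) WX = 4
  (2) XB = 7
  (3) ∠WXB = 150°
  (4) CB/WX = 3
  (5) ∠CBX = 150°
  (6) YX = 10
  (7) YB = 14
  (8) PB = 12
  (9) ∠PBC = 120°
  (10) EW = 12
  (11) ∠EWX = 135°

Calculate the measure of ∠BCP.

From the given relations: CB = 3·WX = 3·4 = 12.
Step 1: By the law of cosines on triangle CBP: CP² = 12² + 12² − 2·12·12·cos(120°) = 432, so CP = 12·√3.
Step 2: By the inverse law of cosines on triangle BCP: cos(∠BCP) = (12² + (12·√3)² − 12²) / (2·12·12·√3) = 432/498.83 = 0.866, so ∠BCP = 30°.

Therefore, the measure of angle ∠BCP = 30°.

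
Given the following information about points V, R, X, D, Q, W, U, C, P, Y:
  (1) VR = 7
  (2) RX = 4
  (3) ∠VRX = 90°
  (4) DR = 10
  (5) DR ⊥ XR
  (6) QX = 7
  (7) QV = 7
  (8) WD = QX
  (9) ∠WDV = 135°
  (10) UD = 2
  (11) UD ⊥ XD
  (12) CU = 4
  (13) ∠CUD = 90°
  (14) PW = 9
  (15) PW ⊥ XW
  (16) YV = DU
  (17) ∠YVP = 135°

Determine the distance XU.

Step 1: By the law of cosines on triangle XRD: XD² = 4² + 10² − 2·4·10·cos(90°) = 116, so XD = 2·√29.
Step 2: By the law of cosines on triangle XDU: XU² = (2·√29)² + 2² − 2·2·√29·2·cos(90°) = 120, so XU = 2·√30.

Therefore, the length of XU = 2·√30.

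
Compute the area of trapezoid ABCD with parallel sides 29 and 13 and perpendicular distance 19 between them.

Area of a trapezoid = (base1 + base2) * height / 2
Area = (29 + 13) * 19 / 2
Area = 42 * 19 / 2
Area = 798 / 2
Area = 399

399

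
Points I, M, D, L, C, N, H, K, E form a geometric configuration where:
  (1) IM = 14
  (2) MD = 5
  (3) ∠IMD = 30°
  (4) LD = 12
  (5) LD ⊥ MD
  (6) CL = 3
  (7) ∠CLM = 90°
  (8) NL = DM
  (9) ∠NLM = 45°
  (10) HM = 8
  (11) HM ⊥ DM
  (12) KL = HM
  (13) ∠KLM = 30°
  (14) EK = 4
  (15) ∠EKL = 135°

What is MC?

Step 1: By the law of cosines on triangle LDM: LM² = 12² + 5² − 2·12·5·cos(90°) = 169, so LM = 13.
Step 2: By the law of cosines on triangle MLC: MC² = 13² + 3² − 2·13·3·cos(90°) = 178, so MC = √178.

Therefore, the length of MC = √178.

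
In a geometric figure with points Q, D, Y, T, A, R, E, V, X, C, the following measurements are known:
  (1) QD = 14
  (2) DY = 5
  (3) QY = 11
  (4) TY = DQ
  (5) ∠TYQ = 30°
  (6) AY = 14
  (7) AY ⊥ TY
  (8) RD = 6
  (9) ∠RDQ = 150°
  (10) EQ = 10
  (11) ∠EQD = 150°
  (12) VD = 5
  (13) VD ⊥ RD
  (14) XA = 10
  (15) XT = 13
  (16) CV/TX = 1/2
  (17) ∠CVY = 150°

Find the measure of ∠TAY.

From the given relations: TY = DQ = 14.
Step 1: By the law of cosines on triangle AYT: AT² = 14² + 14² − 2·14·14·cos(90°) = 392, so AT = 14·√2.
Step 2: By the inverse law of cosines on triangle TAY: cos(∠TAY) = ((14·√2)² + 14² − 14²) / (2·14·√2·14) = 392/554.37 = 0.7071, so ∠TAY = 45°.

Therefore, the measure of angle ∠TAY = 45°.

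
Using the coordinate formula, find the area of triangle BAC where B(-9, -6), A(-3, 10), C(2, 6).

Shoelace: Area = (1/2)|-9(10-6) + -3(6--6) + 2(-6-10)| = (1/2)(104) = 52

52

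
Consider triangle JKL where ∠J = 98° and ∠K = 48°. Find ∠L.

angle L = 180 - 98 - 48 = 34 degrees.

34 degrees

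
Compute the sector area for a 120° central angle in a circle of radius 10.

Sector area = π(10²)(1/3) = 100*pi/3

100*pi/3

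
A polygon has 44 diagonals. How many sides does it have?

Using d = n(n - 3)/2, we solve 44 = n(n - 3)/2.
So n(n - 3) = 88.
Testing n = 11: 11 * 8 = 88 = 88. Correct.
The polygon has 11 sides.

11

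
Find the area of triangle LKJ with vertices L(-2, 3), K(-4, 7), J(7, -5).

Using the Shoelace formula for a triangle:
Area = (1/2)|x0(y1 - y2) + x1(y2 - y0) + x2(y0 - y1)|
Area = (1/2)|-2(7 - -5) + -4(-5 - 3) + 7(3 - 7)|
Area = (1/2)|-24 + 32 + -28|
Area = (1/2)|-20|
Area = (1/2)(20)
Area = 10

10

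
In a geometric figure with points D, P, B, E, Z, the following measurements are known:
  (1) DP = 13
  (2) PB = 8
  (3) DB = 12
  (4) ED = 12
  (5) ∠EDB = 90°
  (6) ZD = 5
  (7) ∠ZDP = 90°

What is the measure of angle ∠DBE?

Step 1: By the law of cosines on triangle BDE: BE² = 12² + 12² − 2·12·12·cos(90°) = 288, so BE = 12·√2.
Step 2: By the inverse law of cosines on triangle DBE: cos(∠DBE) = (12² + (12·√2)² − 12²) / (2·12·12·√2) = 288/407.29 = 0.7071, so ∠DBE = 45°.

Therefore, the measure of angle ∠DBE = 45°.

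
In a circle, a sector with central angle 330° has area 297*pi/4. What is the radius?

The sector covers 330°/360° = 11/12 of the full circle.
Full circle area = 297*pi/4 / 11/12 = 81*pi.
Since full area = πr², we get r² = 81*pi/π = 81, so r = 9.

9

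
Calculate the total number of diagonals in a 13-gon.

Each of the 13 vertices connects to 10 non-adjacent vertices via diagonals.
Total connections = 13 × 10 = 130, but each diagonal is counted twice.
Number of diagonals = 130 / 2 = 65.

65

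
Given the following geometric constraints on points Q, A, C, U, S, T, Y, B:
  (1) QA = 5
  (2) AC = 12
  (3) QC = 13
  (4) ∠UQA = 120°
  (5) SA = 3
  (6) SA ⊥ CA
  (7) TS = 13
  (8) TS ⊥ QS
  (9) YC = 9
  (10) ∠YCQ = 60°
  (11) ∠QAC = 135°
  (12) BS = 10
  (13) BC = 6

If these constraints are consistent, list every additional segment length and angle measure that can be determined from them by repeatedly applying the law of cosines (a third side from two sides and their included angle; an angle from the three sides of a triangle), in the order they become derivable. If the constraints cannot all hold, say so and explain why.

These constraints are not satisfiable: (1), (2) and (3) fix all three sides of triangle QAC, so by the law of cosines cos(∠QAC) = (5² + 12² − 13²) / (2·5·12) = 0.0000, i.e. ∠QAC ≈ 90°, which contradicts (11) ∠QAC = 135°. No planar figure meets all of them, so nothing further can be derived.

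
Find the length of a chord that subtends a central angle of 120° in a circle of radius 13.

Chord = 2(13) sin(60°) = 13*sqrt(3)

13*sqrt(3)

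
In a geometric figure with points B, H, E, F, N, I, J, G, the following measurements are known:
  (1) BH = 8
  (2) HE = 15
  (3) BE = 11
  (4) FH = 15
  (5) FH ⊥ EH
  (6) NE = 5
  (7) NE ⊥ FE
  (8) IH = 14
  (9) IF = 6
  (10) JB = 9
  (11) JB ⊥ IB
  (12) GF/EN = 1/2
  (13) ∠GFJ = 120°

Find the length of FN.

Step 1: By the law of cosines on triangle EHF: EF² = 15² + 15² − 2·15·15·cos(90°) = 450, so EF = 15·√2.
Step 2: By the law of cosines on triangle FEN: FN² = (15·√2)² + 5² − 2·15·√2·5·cos(90°) = 475, so FN = 5·√19.

Therefore, the length of FN = 5·√19.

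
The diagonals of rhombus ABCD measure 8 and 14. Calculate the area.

Area = (8 * 14) / 2 = 112 / 2 = 56

56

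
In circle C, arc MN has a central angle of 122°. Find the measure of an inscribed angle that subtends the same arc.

By the inscribed angle theorem, the inscribed angle is half the central angle.
Inscribed angle = 122° / 2 = 61°

61°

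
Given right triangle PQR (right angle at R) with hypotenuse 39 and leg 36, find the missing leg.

Rearranging the Pythagorean theorem to solve for the unknown leg:
leg^2 = hypotenuse^2 - known_leg^2 = 1521 - 1296 = 225
leg = sqrt(225) = 15.

15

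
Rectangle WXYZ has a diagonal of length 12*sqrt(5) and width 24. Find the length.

The diagonal of a rectangle forms a right triangle with the two sides.
Rearranging the Pythagorean theorem: missing side = sqrt(d^2 - known^2).
= sqrt(720 - 576) = sqrt(144) = 12.

12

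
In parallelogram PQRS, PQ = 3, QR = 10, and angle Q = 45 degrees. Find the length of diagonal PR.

Law of cosines: d^2 = 3^2 + 10^2 - 2(3)(10)cos(45°) = 109 - 30*sqrt(2), so d = sqrt(109 - 30*sqrt(2)).

sqrt(109 - 30*sqrt(2))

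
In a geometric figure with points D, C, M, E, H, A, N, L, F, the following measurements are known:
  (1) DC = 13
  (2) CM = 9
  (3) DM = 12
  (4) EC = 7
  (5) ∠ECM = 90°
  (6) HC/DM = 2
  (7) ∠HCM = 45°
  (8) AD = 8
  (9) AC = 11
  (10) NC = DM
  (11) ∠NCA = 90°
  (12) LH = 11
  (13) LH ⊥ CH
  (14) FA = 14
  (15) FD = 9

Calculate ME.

Step 1: By the law of cosines on triangle MCE: ME² = 9² + 7² − 2·9·7·cos(90°) = 130, so ME = √130.

Therefore, the length of ME = √130.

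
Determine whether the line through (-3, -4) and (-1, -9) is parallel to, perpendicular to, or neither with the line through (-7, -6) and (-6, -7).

Slope of line 1: m1 = (-9 - -4)/(-1 - -3) = -5/2 = -5/2
Slope of line 2: m2 = (-7 - -6)/(-6 - -7) = -1/1 = -1
m1 != m2 (-5/2 != -1), so not parallel.
m1 * m2 = (-5/2) * (-1) = 5/2 != -1, so not perpendicular.
The lines are neither parallel nor perpendicular.

Neither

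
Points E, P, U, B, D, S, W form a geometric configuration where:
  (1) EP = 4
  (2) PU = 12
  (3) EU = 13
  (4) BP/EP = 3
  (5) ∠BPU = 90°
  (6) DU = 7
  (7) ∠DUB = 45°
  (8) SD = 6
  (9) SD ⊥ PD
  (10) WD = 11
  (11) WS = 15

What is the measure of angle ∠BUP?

From the given relations: BP = 3·EP = 3·4 = 12.
Step 1: By the law of cosines on triangle UPB: UB² = 12² + 12² − 2·12·12·cos(90°) = 288, so UB = 12·√2.
Step 2: By the inverse law of cosines on triangle BUP: cos(∠BUP) = ((12·√2)² + 12² − 12²) / (2·12·√2·12) = 288/407.29 = 0.7071, so ∠BUP = 45°.

Therefore, the measure of angle ∠BUP = 45°.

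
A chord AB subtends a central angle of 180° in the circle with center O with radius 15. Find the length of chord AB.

Drop a perpendicular from the center to the chord, bisecting both the chord and the central angle.
Each half-chord = r sin(θ/2) = 15 sin(90°).
The full chord = 2 × 15 × sin(90°) = 30.

30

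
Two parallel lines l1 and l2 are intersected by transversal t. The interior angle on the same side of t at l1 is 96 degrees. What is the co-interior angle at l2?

Co-interior angles sum to 180: 180 - 96 = 84 degrees.

84 degrees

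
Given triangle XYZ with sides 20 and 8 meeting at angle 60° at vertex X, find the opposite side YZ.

By the law of cosines: YZ^2 = XY^2 + XZ^2 - 2*XY*XZ*cos(X)
YZ^2 = 20^2 + 8^2 - 2*20*8*cos(60°)
YZ^2 = 400 + 64 - 320*(1/2)
YZ^2 = 304
YZ = 4*sqrt(19)

4*sqrt(19)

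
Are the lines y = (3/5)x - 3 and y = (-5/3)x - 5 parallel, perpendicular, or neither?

Slope of line 1: m1 = 3/5
Slope of line 2: m2 = -5/3
m1 * m2 = -1, so perpendicular.

Perpendicular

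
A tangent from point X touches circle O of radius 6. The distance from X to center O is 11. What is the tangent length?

Let T be the point of tangency. Then OT ⊥ XT (radius ⊥ tangent).
In right triangle OTX: OX² = OT² + XT²
11² = 6² + XT²
XT² = 85, XT = sqrt(85)

sqrt(85)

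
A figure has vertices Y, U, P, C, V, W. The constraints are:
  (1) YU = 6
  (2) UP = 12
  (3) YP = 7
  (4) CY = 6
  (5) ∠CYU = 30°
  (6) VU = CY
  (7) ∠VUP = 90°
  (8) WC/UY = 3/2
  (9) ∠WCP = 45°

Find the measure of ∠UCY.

Step 1: By the law of cosines on triangle CYU: CU² = 6² + 6² − 2·6·6·cos(30°) = 9.65, so CU ≈ 3.11.
Step 2: By the inverse law of cosines on triangle UCY: cos(∠UCY) = (3.11² + 6² − 6²) / (2·3.11·6) = 9.65/37.27 = 0.2588, so ∠UCY = 75°.

Therefore, the measure of angle ∠UCY = 75°.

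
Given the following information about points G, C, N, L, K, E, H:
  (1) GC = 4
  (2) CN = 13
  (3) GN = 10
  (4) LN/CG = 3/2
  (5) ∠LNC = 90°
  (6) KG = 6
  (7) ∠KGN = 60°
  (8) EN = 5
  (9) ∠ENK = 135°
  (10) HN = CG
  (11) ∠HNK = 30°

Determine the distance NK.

Step 1: By the law of cosines on triangle NGK: NK² = 10² + 6² − 2·10·6·cos(60°) = 76, so NK = 2·√19.

Therefore, the length of NK = 2·√19.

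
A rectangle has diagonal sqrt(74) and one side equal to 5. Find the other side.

Using the Pythagorean theorem: d^2 = a^2 + b^2
b^2 = d^2 - a^2
b^2 = 74 - 25
b^2 = 49
b = sqrt(49) = 7

7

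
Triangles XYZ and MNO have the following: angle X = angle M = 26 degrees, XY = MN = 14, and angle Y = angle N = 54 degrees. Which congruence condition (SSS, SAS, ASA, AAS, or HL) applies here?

The given information matches ASA: Two pairs of corresponding angles and the included side are equal (Angle-Side-Angle).

ASA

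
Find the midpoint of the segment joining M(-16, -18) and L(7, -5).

The midpoint is the point halfway along the segment.
Move half the horizontal distance: -16 + (7 - -16)/2 = -16 + 23/2 = -9/2
Move half the vertical distance: -18 + (-5 - -18)/2 = -18 + 13/2 = -23/2
Midpoint = (-9/2, -23/2)

(-9/2, -23/2)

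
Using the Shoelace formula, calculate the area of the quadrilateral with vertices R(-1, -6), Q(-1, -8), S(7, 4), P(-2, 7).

The Shoelace formula works by pairing each vertex with the next (cycling back to the first).
For each pair, compute x_i*y_(i+1) - x_(i+1)*y_i:
  (-1*-8 - -1*-6) = 2
  (-1*4 - 7*-8) = 52
  (7*7 - -2*4) = 57
  (-2*-6 - -1*7) = 19
Taking half the absolute value of the total: Area = (1/2)(130) = 65.

65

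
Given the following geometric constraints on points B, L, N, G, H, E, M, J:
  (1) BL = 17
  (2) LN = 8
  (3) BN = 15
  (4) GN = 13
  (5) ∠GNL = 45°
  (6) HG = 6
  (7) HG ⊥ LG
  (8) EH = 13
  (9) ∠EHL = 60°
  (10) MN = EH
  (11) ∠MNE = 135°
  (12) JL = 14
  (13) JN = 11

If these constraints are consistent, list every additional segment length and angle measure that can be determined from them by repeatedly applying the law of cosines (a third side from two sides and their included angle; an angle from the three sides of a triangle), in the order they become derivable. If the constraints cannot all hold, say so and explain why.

The constraints are consistent. Derivable facts, in order:
After 1 step:
- LG ≈ 9.27
- ∠BLN = 61.93°
- ∠BNL = 90°
- ∠JLN = 51.64°
- ∠JNL = 93.58°
- ∠LBN = 28.07°
- ∠LJN = 34.77°
After 2 steps:
- LH ≈ 11.04
- ∠GLN = 97.39°
- ∠LGN = 37.61°
After 3 steps:
- LE ≈ 12.14
- ∠GHL = 57.09°
- ∠GLH = 32.91°
After 4 steps:
- ∠ELH = 68.03°
- ∠HEL = 51.97°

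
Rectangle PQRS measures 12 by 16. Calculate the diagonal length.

Using the Pythagorean theorem:
d² = 12² + 16² = 144 + 256 = 400
d = sqrt(400) = 20

20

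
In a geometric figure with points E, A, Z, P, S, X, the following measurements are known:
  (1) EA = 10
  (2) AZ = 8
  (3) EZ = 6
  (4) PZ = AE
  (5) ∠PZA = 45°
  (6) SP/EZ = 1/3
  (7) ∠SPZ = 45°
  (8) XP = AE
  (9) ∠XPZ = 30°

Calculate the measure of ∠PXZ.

From the given relations: XP = AE = 10; PZ = AE = 10.
Step 1: By the law of cosines on triangle XPZ: XZ² = 10² + 10² − 2·10·10·cos(30°) = 26.79, so XZ ≈ 5.18.
Step 2: By the inverse law of cosines on triangle PXZ: cos(∠PXZ) = (10² + 5.18² − 10²) / (2·10·5.18) = 26.79/103.53 = 0.2588, so ∠PXZ = 75°.

Therefore, the measure of angle ∠PXZ = 75°.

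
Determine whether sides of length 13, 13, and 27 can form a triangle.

Check the triangle inequality: 13 + 13 = 26 ≤ 27.
Since the sum of two sides does not exceed the third, no triangle can be formed.

No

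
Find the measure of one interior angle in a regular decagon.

Each interior angle of a regular n-gon is (n - 2) * 180 / n.
For n = 10: (10 - 2) * 180 / 10 = 1440/10 = 144 degrees.

144 degrees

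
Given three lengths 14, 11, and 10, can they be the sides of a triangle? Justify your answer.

Yes.
The triangle inequality requires that the sum of any two sides exceeds the third.
Here 10 + 11 = 21 > 14, so the condition is met.

Yes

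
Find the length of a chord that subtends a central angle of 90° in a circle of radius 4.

Chord = 2(4) sin(45°) = 4*sqrt(2)

4*sqrt(2)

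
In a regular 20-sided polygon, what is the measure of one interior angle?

Each interior angle of a regular n-gon is (n - 2) * 180 / n.
For n = 20: (20 - 2) * 180 / 20 = 3240/20 = 162 degrees.

162 degrees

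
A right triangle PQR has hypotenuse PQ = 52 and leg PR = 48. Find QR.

QR = sqrt(52^2 - 48^2) = sqrt(400) = 20

20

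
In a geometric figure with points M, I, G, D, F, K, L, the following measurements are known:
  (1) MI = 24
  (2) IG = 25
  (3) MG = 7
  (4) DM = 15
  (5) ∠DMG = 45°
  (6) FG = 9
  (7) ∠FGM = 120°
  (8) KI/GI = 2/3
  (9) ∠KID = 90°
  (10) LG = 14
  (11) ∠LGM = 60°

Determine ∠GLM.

Step 1: By the law of cosines on triangle LGM: LM² = 14² + 7² − 2·14·7·cos(60°) = 147, so LM = 7·√3.
Step 2: By the inverse law of cosines on triangle GLM: cos(∠GLM) = (14² + (7·√3)² − 7²) / (2·14·7·√3) = 294/339.48 = 0.866, so ∠GLM = 30°.

Therefore, the measure of angle ∠GLM = 30°.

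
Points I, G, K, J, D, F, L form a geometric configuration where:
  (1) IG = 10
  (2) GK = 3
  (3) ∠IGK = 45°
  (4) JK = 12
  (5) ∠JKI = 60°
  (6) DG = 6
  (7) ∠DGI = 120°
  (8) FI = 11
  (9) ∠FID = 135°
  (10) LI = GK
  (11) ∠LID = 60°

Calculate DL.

From the given relations: LI = GK = 3.
Step 1: By the law of cosines on triangle DGI: DI² = 6² + 10² − 2·6·10·cos(120°) = 196, so DI = 14.
Step 2: By the law of cosines on triangle DIL: DL² = 14² + 3² − 2·14·3·cos(60°) = 163, so DL = √163.

Therefore, the length of DL = √163.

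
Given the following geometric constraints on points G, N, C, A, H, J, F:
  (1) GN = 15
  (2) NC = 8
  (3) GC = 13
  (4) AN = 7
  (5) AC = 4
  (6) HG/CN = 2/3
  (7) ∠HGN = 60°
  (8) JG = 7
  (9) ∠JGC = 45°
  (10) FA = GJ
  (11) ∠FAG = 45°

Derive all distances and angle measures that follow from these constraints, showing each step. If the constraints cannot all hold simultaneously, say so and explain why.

The constraints are consistent.

From the given relations:
  HG = 2/3·CN = 2/3·8 ≈ 5.33
  FA = GJ = 7

Step 1: From NG = 15, GH = 5.33, and ∠NGH = 60°, by the law of cosines:
  NH² = NG² + GH² - 2·NG·GH·cos(60°) = 225 + 28.44 - 80 = 173.4
  NH ≈ 13.17

Step 2: From CG = 13, GJ = 7, and ∠CGJ = 45°, by the law of cosines:
  CJ² = CG² + GJ² - 2·CG·GJ·cos(45°) = 169 + 49 - 128.7 = 89.31
  CJ ≈ 9.45

Step 3: From GC = 13, GN = 15, CN = 8, by the inverse law of cosines:
  cos(∠CGN) = (GC² + GN² - CN²) / (2·GC·GN)
  ∠CGN = 32.2°

Step 4: From NA = 7, NC = 8, AC = 4, by the inverse law of cosines:
  cos(∠ANC) = (NA² + NC² - AC²) / (2·NA·NC)
  ∠ANC = 29.99°

Step 5: From NC = 8, NG = 15, CG = 13, by the inverse law of cosines:
  cos(∠CNG) = (NC² + NG² - CG²) / (2·NC·NG)
  ∠CNG = 60°

Step 6: From CA = 4, CN = 8, AN = 7, by the inverse law of cosines:
  cos(∠ACN) = (CA² + CN² - AN²) / (2·CA·CN)
  ∠ACN = 61.03°

Step 7: From CG = 13, CN = 8, GN = 15, by the inverse law of cosines:
  cos(∠GCN) = (CG² + CN² - GN²) / (2·CG·CN)
  ∠GCN = 87.8°

Step 8: From AC = 4, AN = 7, CN = 8, by the inverse law of cosines:
  cos(∠CAN) = (AC² + AN² - CN²) / (2·AC·AN)
  ∠CAN = 88.98°

Step 9: From NG = 15, NH = 13.17, GH = 5.33, by the inverse law of cosines:
  cos(∠GNH) = (NG² + NH² - GH²) / (2·NG·NH)
  ∠GNH = 20.53°

Step 10: From CG = 13, CJ = 9.45, GJ = 7, by the inverse law of cosines:
  cos(∠GCJ) = (CG² + CJ² - GJ²) / (2·CG·CJ)
  ∠GCJ = 31.59°

Step 11: From HG = 5.33, HN = 13.17, GN = 15, by the inverse law of cosines:
  cos(∠GHN) = (HG² + HN² - GN²) / (2·HG·HN)
  ∠GHN = 99.47°

Step 12: From JC = 9.45, JG = 7, CG = 13, by the inverse law of cosines:
  cos(∠CJG) = (JC² + JG² - CG²) / (2·JC·JG)
  ∠CJG = 103.41°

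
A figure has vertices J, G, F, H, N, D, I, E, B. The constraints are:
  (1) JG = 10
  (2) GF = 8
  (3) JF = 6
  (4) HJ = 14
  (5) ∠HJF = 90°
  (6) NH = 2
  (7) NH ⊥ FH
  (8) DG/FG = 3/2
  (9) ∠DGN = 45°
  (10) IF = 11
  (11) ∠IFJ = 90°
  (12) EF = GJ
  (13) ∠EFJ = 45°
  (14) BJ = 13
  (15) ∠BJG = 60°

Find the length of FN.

Step 1: By the law of cosines on triangle FJH: FH² = 6² + 14² − 2·6·14·cos(90°) = 232, so FH = 2·√58.
Step 2: By the law of cosines on triangle FHN: FN² = (2·√58)² + 2² − 2·2·√58·2·cos(90°) = 236, so FN = 2·√59.

Therefore, the length of FN = 2·√59.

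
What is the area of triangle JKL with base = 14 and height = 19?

Area = (1/2)(14)(19) = 133

133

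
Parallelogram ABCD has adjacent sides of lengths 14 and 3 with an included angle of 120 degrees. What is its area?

Area = a * b * sin(theta)
Area = 14 * 3 * sin(120 degrees)
Area = 42 * sqrt(3)/2
Area = 21*sqrt(3)

21*sqrt(3)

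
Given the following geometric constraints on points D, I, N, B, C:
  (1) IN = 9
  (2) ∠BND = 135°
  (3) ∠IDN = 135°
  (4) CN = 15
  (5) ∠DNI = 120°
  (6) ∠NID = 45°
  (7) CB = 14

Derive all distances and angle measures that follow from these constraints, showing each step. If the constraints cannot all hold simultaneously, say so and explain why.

These constraints are not satisfiable: (3), (5) and (6) are the three interior angles of triangle IDN, which must sum to 180°, but 135° + 120° + 45° = 300°. No planar figure meets all of them, so nothing further can be derived.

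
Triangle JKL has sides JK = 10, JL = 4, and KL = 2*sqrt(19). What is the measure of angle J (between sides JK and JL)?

By the inverse law of cosines: cos(J) = (JK² + JL² - KL²) / (2 × JK × JL)
cos(J) = (10² + 4² - (2*sqrt(19))²) / (2 × 10 × 4)
cos(J) = (100 + 16 - (76)) / 80
cos(J) = 1/2
J = arccos(1/2) = 60°

60°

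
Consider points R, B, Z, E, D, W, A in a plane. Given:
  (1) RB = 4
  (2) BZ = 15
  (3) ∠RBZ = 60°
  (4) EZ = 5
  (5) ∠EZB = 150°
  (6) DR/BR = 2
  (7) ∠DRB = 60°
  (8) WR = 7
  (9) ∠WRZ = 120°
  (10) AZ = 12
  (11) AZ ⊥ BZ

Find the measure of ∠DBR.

From the given relations: DR = 2·BR = 2·4 = 8.
Step 1: By the law of cosines on triangle BRD: BD² = 4² + 8² − 2·4·8·cos(60°) = 48, so BD = 4·√3.
Step 2: By the inverse law of cosines on triangle DBR: cos(∠DBR) = ((4·√3)² + 4² − 8²) / (2·4·√3·4) = 0/55.43 = 0, so ∠DBR = 90°.

Therefore, the measure of angle ∠DBR = 90°.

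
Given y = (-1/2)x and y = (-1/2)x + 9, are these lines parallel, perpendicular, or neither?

Slope of line 1: m1 = -1/2
Slope of line 2: m2 = -1/2
m1 = m2, so the lines are parallel.

Parallel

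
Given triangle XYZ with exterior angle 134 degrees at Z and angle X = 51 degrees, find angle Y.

By the exterior angle theorem: exterior angle = sum of remote interior angles.
134 = 51 + angle Y
angle Y = 134 - 51 = 83 degrees

83 degrees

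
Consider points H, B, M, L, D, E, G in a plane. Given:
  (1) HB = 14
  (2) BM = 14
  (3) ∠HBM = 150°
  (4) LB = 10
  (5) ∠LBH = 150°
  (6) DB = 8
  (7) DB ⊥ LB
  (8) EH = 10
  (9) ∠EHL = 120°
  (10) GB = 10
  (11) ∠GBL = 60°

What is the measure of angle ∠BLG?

Step 1: By the law of cosines on triangle LBG: LG² = 10² + 10² − 2·10·10·cos(60°) = 100, so LG = 10.
Step 2: By the inverse law of cosines on triangle BLG: cos(∠BLG) = (10² + 10² − 10²) / (2·10·10) = 100/200 = 0.5, so ∠BLG = 60°.

Therefore, the measure of angle ∠BLG = 60°.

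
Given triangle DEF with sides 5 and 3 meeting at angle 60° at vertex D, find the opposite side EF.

Law of cosines: EF^2 = 5^2 + 3^2 - 2(5)(3)cos(60°) = 19, so EF = sqrt(19).

sqrt(19)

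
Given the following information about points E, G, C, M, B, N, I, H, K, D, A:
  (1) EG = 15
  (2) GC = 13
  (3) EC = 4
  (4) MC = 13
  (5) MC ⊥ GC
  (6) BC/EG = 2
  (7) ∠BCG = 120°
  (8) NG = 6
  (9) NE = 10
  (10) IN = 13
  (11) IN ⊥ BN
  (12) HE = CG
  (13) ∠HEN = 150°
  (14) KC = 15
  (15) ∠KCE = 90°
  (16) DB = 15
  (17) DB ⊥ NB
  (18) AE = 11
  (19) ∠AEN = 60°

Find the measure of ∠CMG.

Step 1: By the law of cosines on triangle MCG: MG² = 13² + 13² − 2·13·13·cos(90°) = 338, so MG = 13·√2.
Step 2: By the inverse law of cosines on triangle CMG: cos(∠CMG) = (13² + (13·√2)² − 13²) / (2·13·13·√2) = 338/478 = 0.7071, so ∠CMG = 45°.

Therefore, the measure of angle ∠CMG = 45°.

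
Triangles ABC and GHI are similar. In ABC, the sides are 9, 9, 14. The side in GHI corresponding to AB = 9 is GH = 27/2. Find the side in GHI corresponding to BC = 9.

k = 27/2/9 = 3/2. HI = 3/2 * 9 = 27/2.

27/2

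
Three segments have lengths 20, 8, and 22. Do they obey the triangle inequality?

Sort the sides: 8, 20, 22.
It suffices to check that the sum of the two smallest exceeds the largest:
8 + 20 = 28 > 22. ✓
Yes, a valid triangle can be formed.

Yes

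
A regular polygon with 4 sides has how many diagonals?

The number of diagonals in an n-gon is n(n - 3)/2.
For n = 4: 4(4 - 3)/2 = 4 × 1 / 2 = 2.

2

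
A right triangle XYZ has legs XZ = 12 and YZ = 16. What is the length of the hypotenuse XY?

In a right triangle, the square of the hypotenuse equals the sum of the squares of the two legs.
The legs are 12 and 16, so the hypotenuse = sqrt(144 + 256) = sqrt(400) = 20.

20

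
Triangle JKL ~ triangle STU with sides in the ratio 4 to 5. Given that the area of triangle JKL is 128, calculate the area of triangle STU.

The ratio of areas of similar triangles = (side ratio)^2.
Side ratio = 4:5, so area ratio = 16:25.
Area of STU / Area of JKL = 25/16
Area of STU = 128 * 25/16 = 200

200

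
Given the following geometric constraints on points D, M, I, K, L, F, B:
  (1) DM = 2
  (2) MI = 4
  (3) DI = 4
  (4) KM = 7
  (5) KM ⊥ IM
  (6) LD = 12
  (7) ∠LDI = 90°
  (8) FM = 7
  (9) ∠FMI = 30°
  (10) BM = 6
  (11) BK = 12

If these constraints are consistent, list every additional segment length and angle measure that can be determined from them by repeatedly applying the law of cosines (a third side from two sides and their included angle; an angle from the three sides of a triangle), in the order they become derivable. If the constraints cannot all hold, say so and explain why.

The constraints are consistent. Derivable facts, in order:
After 1 step:
- IF ≈ 4.06
- IK = √65
- IL = 4·√10
- ∠BKM = 20.85°
- ∠BMK = 134.62°
- ∠DIM = 28.96°
- ∠DMI = 75.52°
- ∠IDM = 75.52°
- ∠KBM = 24.53°
After 2 steps:
- ∠DIL = 71.57°
- ∠DLI = 18.43°
- ∠FIM = 120.51°
- ∠IFM = 29.49°
- ∠IKM = 29.74°
- ∠KIM = 60.26°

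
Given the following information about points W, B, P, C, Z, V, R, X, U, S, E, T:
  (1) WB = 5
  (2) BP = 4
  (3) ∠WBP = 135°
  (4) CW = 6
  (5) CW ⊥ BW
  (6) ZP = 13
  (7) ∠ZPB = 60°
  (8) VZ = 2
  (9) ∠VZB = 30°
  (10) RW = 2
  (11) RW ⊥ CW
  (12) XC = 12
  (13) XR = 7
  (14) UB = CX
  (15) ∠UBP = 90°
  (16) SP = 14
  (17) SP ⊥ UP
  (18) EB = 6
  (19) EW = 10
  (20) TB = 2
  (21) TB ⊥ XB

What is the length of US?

From the given relations: UB = CX = 12.
Step 1: By the law of cosines on triangle UBP: UP² = 12² + 4² − 2·12·4·cos(90°) = 160, so UP = 4·√10.
Step 2: By the law of cosines on triangle UPS: US² = (4·√10)² + 14² − 2·4·√10·14·cos(90°) = 356, so US = 2·√89.

Therefore, the length of US = 2·√89.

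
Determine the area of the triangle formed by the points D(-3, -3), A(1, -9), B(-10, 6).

Using the Shoelace formula for a triangle:
Area = (1/2)|x0(y1 - y2) + x1(y2 - y0) + x2(y0 - y1)|
Area = (1/2)|-3(-9 - 6) + 1(6 - -3) + -10(-3 - -9)|
Area = (1/2)|45 + 9 + -60|
Area = (1/2)|-6|
Area = (1/2)(6)
Area = 3

3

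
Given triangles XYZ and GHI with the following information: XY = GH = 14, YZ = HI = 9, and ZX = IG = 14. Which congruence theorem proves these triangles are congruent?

Consider the given information: XY = GH = 14, YZ = HI = 9, and ZX = IG = 14
This is not SAS or HL: SAS requires two sides and the included angle between them. HL only applies to right triangles with matching hypotenuse and leg.
The correct criterion is SSS. All three pairs of corresponding sides are equal (Side-Side-Side).

SSS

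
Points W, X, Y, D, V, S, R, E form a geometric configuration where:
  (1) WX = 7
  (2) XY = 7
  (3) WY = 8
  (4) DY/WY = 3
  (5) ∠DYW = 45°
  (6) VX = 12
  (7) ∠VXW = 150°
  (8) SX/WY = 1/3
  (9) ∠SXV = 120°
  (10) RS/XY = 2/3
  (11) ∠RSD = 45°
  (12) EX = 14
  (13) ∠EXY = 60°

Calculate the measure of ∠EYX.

Step 1: By the law of cosines on triangle YXE: YE² = 7² + 14² − 2·7·14·cos(60°) = 147, so YE = 7·√3.
Step 2: By the inverse law of cosines on triangle EYX: cos(∠EYX) = ((7·√3)² + 7² − 14²) / (2·7·√3·7) = 0/169.74 = 0, so ∠EYX = 90°.

Therefore, the measure of angle ∠EYX = 90°.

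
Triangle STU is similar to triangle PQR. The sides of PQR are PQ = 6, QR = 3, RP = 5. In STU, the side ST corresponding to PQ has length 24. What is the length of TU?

Similar triangles have proportional sides. Setting up the proportion:
ST / PQ = TU / QR
24 / 6 = TU / 3
TU = 3 * 24 / 6 = 12.

12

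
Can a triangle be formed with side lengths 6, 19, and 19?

Check all three triangle inequalities:
6 + 19 = 25 > 19 ✓
6 + 19 = 25 > 19 ✓
19 + 19 = 38 > 6 ✓
All conditions hold, so these sides form a valid triangle.

Yes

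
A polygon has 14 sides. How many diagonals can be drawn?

Each of the 14 vertices connects to 11 non-adjacent vertices via diagonals.
Total connections = 14 × 11 = 154, but each diagonal is counted twice.
Number of diagonals = 154 / 2 = 77.

77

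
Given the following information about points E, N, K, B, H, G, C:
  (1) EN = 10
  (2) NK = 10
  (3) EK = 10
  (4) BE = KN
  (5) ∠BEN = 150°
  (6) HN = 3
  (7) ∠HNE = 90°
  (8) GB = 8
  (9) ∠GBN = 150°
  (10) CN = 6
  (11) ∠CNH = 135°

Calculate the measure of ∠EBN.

From the given relations: BE = KN = 10.
Step 1: By the law of cosines on triangle BEN: BN² = 10² + 10² − 2·10·10·cos(150°) = 373.21, so BN ≈ 19.32.
Step 2: By the inverse law of cosines on triangle EBN: cos(∠EBN) = (10² + 19.32² − 10²) / (2·10·19.32) = 373.21/386.37 = 0.9659, so ∠EBN = 15°.

Therefore, the measure of angle ∠EBN = 15°.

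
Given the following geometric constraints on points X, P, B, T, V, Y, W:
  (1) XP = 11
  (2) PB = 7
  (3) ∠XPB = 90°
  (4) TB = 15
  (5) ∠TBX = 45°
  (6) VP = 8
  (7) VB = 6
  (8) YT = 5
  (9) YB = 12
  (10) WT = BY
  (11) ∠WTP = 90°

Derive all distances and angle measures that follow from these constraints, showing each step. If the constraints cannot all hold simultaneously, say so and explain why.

The constraints are consistent.

From the given relations:
  WT = BY = 12

Step 1: From XP = 11, PB = 7, and ∠XPB = 90°, by the law of cosines:
  XB² = XP² + PB² - 2·XP·PB·cos(90°) = 121 + 49 - 0 = 170
  XB = √170

Step 2: From PB = 7, PV = 8, BV = 6, by the inverse law of cosines:
  cos(∠BPV) = (PB² + PV² - BV²) / (2·PB·PV)
  ∠BPV = 46.57°

Step 3: From BP = 7, BV = 6, PV = 8, by the inverse law of cosines:
  cos(∠PBV) = (BP² + BV² - PV²) / (2·BP·BV)
  ∠PBV = 75.52°

Step 4: From BT = 15, BY = 12, TY = 5, by the inverse law of cosines:
  cos(∠TBY) = (BT² + BY² - TY²) / (2·BT·BY)
  ∠TBY = 17.15°

Step 5: From TB = 15, TY = 5, BY = 12, by the inverse law of cosines:
  cos(∠BTY) = (TB² + TY² - BY²) / (2·TB·TY)
  ∠BTY = 45.04°

Step 6: From VB = 6, VP = 8, BP = 7, by the inverse law of cosines:
  cos(∠BVP) = (VB² + VP² - BP²) / (2·VB·VP)
  ∠BVP = 57.91°

Step 7: From YB = 12, YT = 5, BT = 15, by the inverse law of cosines:
  cos(∠BYT) = (YB² + YT² - BT²) / (2·YB·YT)
  ∠BYT = 117.82°

Step 8: From XB = √170, BT = 15, and ∠XBT = 45°, by the law of cosines:
  XT² = XB² + BT² - 2·XB·BT·cos(45°) = 170 + 225 - 276.6 = 118.4
  XT ≈ 10.88

Step 9: From XB = √170, XP = 11, BP = 7, by the inverse law of cosines:
  cos(∠BXP) = (XB² + XP² - BP²) / (2·XB·XP)
  ∠BXP = 32.47°

Step 10: From BP = 7, BX = √170, PX = 11, by the inverse law of cosines:
  cos(∠PBX) = (BP² + BX² - PX²) / (2·BP·BX)
  ∠PBX = 57.53°

Step 11: From XB = √170, XT = 10.88, BT = 15, by the inverse law of cosines:
  cos(∠BXT) = (XB² + XT² - BT²) / (2·XB·XT)
  ∠BXT = 77.09°

Step 12: From TB = 15, TX = 10.88, BX = √170, by the inverse law of cosines:
  cos(∠BTX) = (TB² + TX² - BX²) / (2·TB·TX)
  ∠BTX = 57.91°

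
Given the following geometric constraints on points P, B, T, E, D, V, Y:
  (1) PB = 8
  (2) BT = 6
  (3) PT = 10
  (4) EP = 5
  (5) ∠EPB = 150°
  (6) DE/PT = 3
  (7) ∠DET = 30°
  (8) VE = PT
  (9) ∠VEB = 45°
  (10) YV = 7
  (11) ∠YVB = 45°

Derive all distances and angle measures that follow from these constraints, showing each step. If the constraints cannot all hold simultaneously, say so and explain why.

The constraints are consistent.

From the given relations:
  DE = 3·PT = 3·10 = 30
  VE = PT = 10

Step 1: From BP = 8, PE = 5, and ∠BPE = 150°, by the law of cosines:
  BE² = BP² + PE² - 2·BP·PE·cos(150°) = 64 + 25 + 69.28 = 158.3
  BE ≈ 12.58

Step 2: From PB = 8, PT = 10, BT = 6, by the inverse law of cosines:
  cos(∠BPT) = (PB² + PT² - BT²) / (2·PB·PT)
  ∠BPT = 36.87°

Step 3: From BP = 8, BT = 6, PT = 10, by the inverse law of cosines:
  cos(∠PBT) = (BP² + BT² - PT²) / (2·BP·BT)
  ∠PBT = 90°

Step 4: From TB = 6, TP = 10, BP = 8, by the inverse law of cosines:
  cos(∠BTP) = (TB² + TP² - BP²) / (2·TB·TP)
  ∠BTP = 53.13°

Step 5: From BE = 12.58, EV = 10, and ∠BEV = 45°, by the law of cosines:
  BV² = BE² + EV² - 2·BE·EV·cos(45°) = 158.3 + 100 - 177.9 = 80.36
  BV ≈ 8.96

Step 6: From BE = 12.58, BP = 8, EP = 5, by the inverse law of cosines:
  cos(∠EBP) = (BE² + BP² - EP²) / (2·BE·BP)
  ∠EBP = 11.46°

Step 7: From EB = 12.58, EP = 5, BP = 8, by the inverse law of cosines:
  cos(∠BEP) = (EB² + EP² - BP²) / (2·EB·EP)
  ∠BEP = 18.54°

Step 8: From BV = 8.96, VY = 7, and ∠BVY = 45°, by the law of cosines:
  BY² = BV² + VY² - 2·BV·VY·cos(45°) = 80.36 + 49 - 88.74 = 40.62
  BY ≈ 6.37

Step 9: From BE = 12.58, BV = 8.96, EV = 10, by the inverse law of cosines:
  cos(∠EBV) = (BE² + BV² - EV²) / (2·BE·BV)
  ∠EBV = 52.07°

Step 10: From VB = 8.96, VE = 10, BE = 12.58, by the inverse law of cosines:
  cos(∠BVE) = (VB² + VE² - BE²) / (2·VB·VE)
  ∠BVE = 82.93°

Step 11: From BV = 8.96, BY = 6.37, VY = 7, by the inverse law of cosines:
  cos(∠VBY) = (BV² + BY² - VY²) / (2·BV·BY)
  ∠VBY = 50.96°

Step 12: From YB = 6.37, YV = 7, BV = 8.96, by the inverse law of cosines:
  cos(∠BYV) = (YB² + YV² - BV²) / (2·YB·YV)
  ∠BYV = 84.04°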